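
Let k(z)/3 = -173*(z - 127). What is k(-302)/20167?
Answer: 222651/20167 ≈ 11.040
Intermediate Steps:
k(z) = 65913 - 519*z (k(z) = 3*(-173*(z - 127)) = 3*(-173*(-127 + z)) = 3*(21971 - 173*z) = 65913 - 519*z)
k(-302)/20167 = (65913 - 519*(-302))/20167 = (65913 + 156738)*(1/20167) = 222651*(1/20167) = 222651/20167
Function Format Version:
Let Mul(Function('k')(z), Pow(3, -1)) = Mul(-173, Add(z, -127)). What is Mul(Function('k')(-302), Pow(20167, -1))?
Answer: Rational(222651, 20167) ≈ 11.040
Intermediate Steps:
Function('k')(z) = Add(65913, Mul(-519, z)) (Function('k')(z) = Mul(3, Mul(-173, Add(z, -127))) = Mul(3, Mul(-173, Add(-127, z))) = Mul(3, Add(21971, Mul(-173, z))) = Add(65913, Mul(-519, z)))
Mul(Function('k')(-302), Pow(20167, -1)) = Mul(Add(65913, Mul(-519, -302)), Pow(20167, -1)) = Mul(Add(65913, 156738), Rational(1, 20167)) = Mul(222651, Rational(1, 20167)) = Rational(222651, 20167)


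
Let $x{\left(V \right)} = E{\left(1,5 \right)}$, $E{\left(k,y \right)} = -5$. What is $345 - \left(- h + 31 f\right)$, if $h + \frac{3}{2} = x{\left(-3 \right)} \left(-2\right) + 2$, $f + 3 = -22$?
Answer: $\frac{2261}{2} \approx 1130.5$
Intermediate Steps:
$x{\left(V \right)} = -5$
$f = -25$ ($f = -3 - 22 = -25$)
$h = \frac{21}{2}$ ($h = - \frac{3}{2} + \left(\left(-5\right) \left(-2\right) + 2\right) = - \frac{3}{2} + \left(10 + 2\right) = - \frac{3}{2} + 12 = \frac{21}{2} \approx 10.5$)
$345 - \left(- h + 31 f\right) = 345 + \left(\left(-31\right) \left(-25\right) + \frac{21}{2}\right) = 345 + \left(775 + \frac{21}{2}\right) = 345 + \frac{1571}{2} = \frac{2261}{2}$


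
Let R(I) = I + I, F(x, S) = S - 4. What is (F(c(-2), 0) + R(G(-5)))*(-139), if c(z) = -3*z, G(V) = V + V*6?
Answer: 10286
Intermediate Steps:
G(V) = 7*V (G(V) = V + 6*V = 7*V)
F(x, S) = -4 + S
R(I) = 2*I
(F(c(-2), 0) + R(G(-5)))*(-139) = ((-4 + 0) + 2*(7*(-5)))*(-139) = (-4 + 2*(-35))*(-139) = (-4 - 70)*(-139) = -74*(-139) = 10286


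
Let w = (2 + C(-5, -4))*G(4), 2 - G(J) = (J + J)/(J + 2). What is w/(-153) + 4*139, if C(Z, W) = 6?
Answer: 255188/459 ≈ 555.96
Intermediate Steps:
G(J) = 2 - 2*J/(2 + J) (G(J) = 2 - (J + J)/(J + 2) = 2 - 2*J/(2 + J))
w = 16/3 (w = (2 + 6)*(4/(2 + 4)) = 8*(4/6) = 8*(4*(⅙)) = 8*(⅔) = 16/3 ≈ 5.3333)
w/(-153) + 4*139 = (16/3)/(-153) + 4*139 = (16/3)*(-1/153) + 556 = -16/459 + 556 = 255188/459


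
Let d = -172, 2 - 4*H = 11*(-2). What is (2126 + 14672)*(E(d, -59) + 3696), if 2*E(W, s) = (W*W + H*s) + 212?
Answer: 309368766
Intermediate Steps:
H = 6 (H = ½ - 11*(-2)/4 = ½ - ¼*(-22) = ½ + 11/2 = 6)
E(W, s) = 106 + W²/2 + 3*s (E(W, s) = ((W*W + 6*s) + 212)/2 = ((W² + 6*s) + 212)/2 = (212 + W² + 6*s)/2 = 106 + W²/2 + 3*s)
(2126 + 14672)*(E(d, -59) + 3696) = (2126 + 14672)*((106 + (½)*(-172)² + 3*(-59)) + 3696) = 16798*((106 + (½)*29584 - 177) + 3696) = 16798*((106 + 14792 - 177) + 3696) = 16798*(14721 + 3696) = 16798*18417 = 309368766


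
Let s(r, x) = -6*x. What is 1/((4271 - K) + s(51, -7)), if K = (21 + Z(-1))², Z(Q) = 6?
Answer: 1/3584 ≈ 0.00027902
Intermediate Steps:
K = 729 (K = (21 + 6)² = 27² = 729)
1/((4271 - K) + s(51, -7)) = 1/((4271 - 1*729) - 6*(-7)) = 1/((4271 - 729) + 42) = 1/(3542 + 42) = 1/3584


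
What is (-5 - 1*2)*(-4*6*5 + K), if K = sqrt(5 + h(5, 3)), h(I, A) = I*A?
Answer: 840 - 14*sqrt(5) ≈ 808.70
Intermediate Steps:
h(I, A) = A*I
K = 2*sqrt(5) (K = sqrt(5 + 3*5) = sqrt(5 + 15) = sqrt(20) = 2*sqrt(5) ≈ 4.4721)
(-5 - 1*2)*(-4*6*5 + K) = (-5 - 1*2)*(-4*6*5 + 2*sqrt(5)) = (-5 - 2)*(-24*5 + 2*sqrt(5)) = -7*(-120 + 2*sqrt(5)) = 840 - 14*sqrt(5)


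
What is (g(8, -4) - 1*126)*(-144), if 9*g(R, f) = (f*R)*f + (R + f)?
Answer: 16032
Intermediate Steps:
g(R, f) = R/9 + f/9 + R*f²/9 (g(R, f) = ((f*R)*f + (R + f))/9 = ((R*f)*f + (R + f))/9 = (R*f² + (R + f))/9 = (R + f + R*f²)/9 = R/9 + f/9 + R*f²/9)
(g(8, -4) - 1*126)*(-144) = (((⅑)*8 + (⅑)*(-4) + (⅑)*8*(-4)²) - 1*126)*(-144) = ((8/9 - 4/9 + (⅑)*8*16) - 126)*(-144) = ((8/9 - 4/9 + 128/9) - 126)*(-144) = (44/3 - 126)*(-144) = -334/3*(-144) = 16032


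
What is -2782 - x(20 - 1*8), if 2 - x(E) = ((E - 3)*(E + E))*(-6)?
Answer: -4080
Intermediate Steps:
x(E) = 2 + 12*E*(-3 + E) (x(E) = 2 - (E - 3)*(E + E)*(-6) = 2 - (-3 + E)*(2*E)*(-6) = 2 - 2*E*(-3 + E)*(-6) = 2 - (-12)*E*(-3 + E) = 2 + 12*E*(-3 + E))
-2782 - x(20 - 1*8) = -2782 - (2 - 36*(20 - 1*8) + 12*(20 - 1*8)²) = -2782 - (2 - 36*(20 - 8) + 12*(20 - 8)²) = -2782 - (2 - 36*12 + 12*12²) = -2782 - (2 - 432 + 12*144) = -2782 - (2 - 432 + 1728) = -2782 - 1*1298 = -2782 - 1298 = -4080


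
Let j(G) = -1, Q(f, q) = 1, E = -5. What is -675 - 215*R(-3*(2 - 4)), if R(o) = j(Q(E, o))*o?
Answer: 615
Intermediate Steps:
R(o) = -o
-675 - 215*R(-3*(2 - 4)) = -675 - (-215)*(-3*(2 - 4)) = -675 - (-215)*(-3*(-2)) = -675 - (-215)*6 = -675 - 215*(-6) = -675 + 1290 = 615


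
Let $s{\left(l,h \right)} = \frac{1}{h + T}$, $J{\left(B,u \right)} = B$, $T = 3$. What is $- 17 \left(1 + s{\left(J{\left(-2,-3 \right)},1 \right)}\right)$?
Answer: $- \frac{85}{4} \approx -21.25$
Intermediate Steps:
$s{\left(l,h \right)} = \frac{1}{3 + h}$ ($s{\left(l,h \right)} = \frac{1}{h + 3} = \frac{1}{3 + h}$)
$- 17 \left(1 + s{\left(J{\left(-2,-3 \right)},1 \right)}\right) = - 17 \left(1 + \frac{1}{3 + 1}\right) = - 17 \left(1 + \frac{1}{4}\right) = \left(-17\right) \frac{5}{4} = - \frac{85}{4}$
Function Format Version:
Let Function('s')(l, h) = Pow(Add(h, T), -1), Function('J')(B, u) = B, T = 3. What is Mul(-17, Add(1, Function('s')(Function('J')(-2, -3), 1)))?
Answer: Rational(-85, 4) ≈ -21.250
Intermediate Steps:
Function('s')(l, h) = Pow(Add(3, h), -1) (Function('s')(l, h) = Pow(Add(h, 3), -1) = Pow(Add(3, h), -1))
Mul(-17, Add(1, Function('s')(Function('J')(-2, -3), 1))) = Mul(-17, Add(1, Pow(Add(3, 1), -1))) = Mul(-17, Add(1, Pow(4, -1))) = Mul(-17, Add(1, Rational(1, 4))) = Mul(-17, Rational(5, 4)) = Rational(-85, 4)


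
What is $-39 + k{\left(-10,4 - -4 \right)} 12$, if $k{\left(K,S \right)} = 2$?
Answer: $-15$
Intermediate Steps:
$-39 + k{\left(-10,4 - -4 \right)} 12 = -39 + 2 \cdot 12 = -39 + 24 = -15$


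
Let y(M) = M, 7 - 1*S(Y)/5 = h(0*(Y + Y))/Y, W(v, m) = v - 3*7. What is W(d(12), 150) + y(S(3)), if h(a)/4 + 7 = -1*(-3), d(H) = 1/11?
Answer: 1345/33 ≈ 40.758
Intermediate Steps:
d(H) = 1/11
h(a) = -16 (h(a) = -28 + 4*(-1*(-3)) = -28 + 4*3 = -28 + 12 = -16)
W(v, m) = -21 + v (W(v, m) = v - 21 = -21 + v)
S(Y) = 35 + 80/Y (S(Y) = 35 - (-80)/Y = 35 + 80/Y)
W(d(12), 150) + y(S(3)) = (-21 + 1/11) + (35 + 80/3) = -230/11 + (35 + 80*(⅓)) = -230/11 + (35 + 80/3) = -230/11 + 185/3 = 1345/33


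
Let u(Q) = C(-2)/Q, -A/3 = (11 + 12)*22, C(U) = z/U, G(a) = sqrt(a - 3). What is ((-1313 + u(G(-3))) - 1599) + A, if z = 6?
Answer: -4430 + I*sqrt(6)/2 ≈ -4430.0 + 1.2247*I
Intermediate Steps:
G(a) = sqrt(-3 + a)
C(U) = 6/U
A = -1518 (A = -3*(11 + 12)*22 = -69*22 = -3*506 = -1518)
u(Q) = -3/Q (u(Q) = (6/(-2))/Q = (6*(-1/2))/Q = -3/Q)
((-1313 + u(G(-3))) - 1599) + A = ((-1313 - 3/sqrt(-3 - 3)) - 1599) - 1518 = ((-1313 - 3*(-I*sqrt(6)/6)) - 1599) - 1518 = ((-1313 - (-1)*I*sqrt(6)/2) - 1599) - 1518 = ((-1313 + I*sqrt(6)/2) - 1599) - 1518 = (-2912 + I*sqrt(6)/2) - 1518 = -4430 + I*sqrt(6)/2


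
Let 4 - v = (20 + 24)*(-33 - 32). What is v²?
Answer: 8202496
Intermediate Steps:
v = 2864 (v = 4 - (20 + 24)*(-33 - 32) = 4 - 44*(-65) = 4 - 1*(-2860) = 4 + 2860 = 2864)
v² = 2864² = 8202496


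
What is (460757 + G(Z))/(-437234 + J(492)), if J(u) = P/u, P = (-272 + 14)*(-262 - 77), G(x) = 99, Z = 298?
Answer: -37790192/35838611 ≈ -1.0545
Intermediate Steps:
P = 87462 (P = -258*(-339) = 87462)
J(u) = 87462/u
(460757 + G(Z))/(-437234 + J(492)) = (460757 + 99)/(-437234 + 87462/492) = 460856/(-437234 + 87462*(1/492)) = 460856/(-437234 + 14577/82) = 460856/(-35838611/82) = 460856*(-82/35838611) = -37790192/35838611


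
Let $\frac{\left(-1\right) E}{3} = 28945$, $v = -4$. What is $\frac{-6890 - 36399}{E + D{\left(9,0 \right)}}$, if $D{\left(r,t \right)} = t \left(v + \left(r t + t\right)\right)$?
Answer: $\frac{43289}{86835} \approx 0.49852$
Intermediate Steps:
$E = -86835$ ($E = \left(-3\right) 28945 = -86835$)
$D{\left(r,t \right)} = t \left(-4 + t + r t\right)$ ($D{\left(r,t \right)} = t \left(-4 + \left(r t + t\right)\right) = t \left(-4 + \left(t + r t\right)\right) = t \left(-4 + t + r t\right)$)
$\frac{-6890 - 36399}{E + D{\left(9,0 \right)}} = \frac{-6890 - 36399}{-86835 + 0 \left(-4 + 0 + 9 \cdot 0\right)} = - \frac{43289}{-86835 + 0 \left(-4 + 0 + 0\right)} = - \frac{43289}{-86835 + 0 \left(-4\right)} = - \frac{43289}{-86835 + 0} = - \frac{43289}{-86835} = \left(-43289\right) \left(- \frac{1}{86835}\right) = \frac{43289}{86835}$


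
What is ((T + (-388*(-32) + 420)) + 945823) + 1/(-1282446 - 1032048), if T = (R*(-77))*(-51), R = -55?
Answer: 1718914516955/2314494 ≈ 7.4267e+5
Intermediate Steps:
T = -215985 (T = -55*(-77)*(-51) = 4235*(-51) = -215985)
((T + (-388*(-32) + 420)) + 945823) + 1/(-1282446 - 1032048) = ((-215985 + (-388*(-32) + 420)) + 945823) + 1/(-1282446 - 1032048) = ((-215985 + (12416 + 420)) + 945823) + 1/(-2314494) = ((-215985 + 12836) + 945823) - 1/2314494 = (-203149 + 945823) - 1/2314494 = 742674 - 1/2314494 = 1718914516955/2314494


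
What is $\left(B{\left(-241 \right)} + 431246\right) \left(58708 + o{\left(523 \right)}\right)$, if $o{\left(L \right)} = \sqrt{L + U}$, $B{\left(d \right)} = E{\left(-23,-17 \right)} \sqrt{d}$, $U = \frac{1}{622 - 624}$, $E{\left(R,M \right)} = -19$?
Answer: $\frac{\left(117416 + \sqrt{2090}\right) \left(431246 - 19 i \sqrt{241}\right)}{2} \approx 2.5327 \cdot 10^{10} - 1.7323 \cdot 10^{7} i$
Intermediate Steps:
$U = - \frac{1}{2}$ ($U = \frac{1}{-2} = - \frac{1}{2} \approx -0.5$)
$B{\left(d \right)} = - 19 \sqrt{d}$
$o{\left(L \right)} = \sqrt{- \frac{1}{2} + L}$ ($o{\left(L \right)} = \sqrt{L - \frac{1}{2}} = \sqrt{- \frac{1}{2} + L}$)
$\left(B{\left(-241 \right)} + 431246\right) \left(58708 + o{\left(523 \right)}\right) = \left(- 19 \sqrt{-241} + 431246\right) \left(58708 + \frac{\sqrt{-2 + 4 \cdot 523}}{2}\right) = \left(- 19 i \sqrt{241} + 431246\right) \left(58708 + \frac{\sqrt{-2 + 2092}}{2}\right) = \left(- 19 i \sqrt{241} + 431246\right) \left(58708 + \frac{\sqrt{2090}}{2}\right) = \left(431246 - 19 i \sqrt{241}\right) \left(58708 + \frac{\sqrt{2090}}{2}\right) = \left(58708 + \frac{\sqrt{2090}}{2}\right) \left(431246 - 19 i \sqrt{241}\right)$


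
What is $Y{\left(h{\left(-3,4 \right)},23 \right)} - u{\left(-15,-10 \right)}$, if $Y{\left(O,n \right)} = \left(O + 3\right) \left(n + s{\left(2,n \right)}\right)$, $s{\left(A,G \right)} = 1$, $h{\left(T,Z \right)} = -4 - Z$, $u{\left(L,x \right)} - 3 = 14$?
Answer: $-137$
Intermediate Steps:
$u{\left(L,x \right)} = 17$ ($u{\left(L,x \right)} = 3 + 14 = 17$)
$Y{\left(O,n \right)} = \left(1 + n\right) \left(3 + O\right)$ ($Y{\left(O,n \right)} = \left(O + 3\right) \left(n + 1\right) = \left(3 + O\right) \left(1 + n\right) = \left(1 + n\right) \left(3 + O\right)$)
$Y{\left(h{\left(-3,4 \right)},23 \right)} - u{\left(-15,-10 \right)} = \left(3 - 8 + 3 \cdot 23 + \left(-4 - 4\right) 23\right) - 17 = \left(3 - 8 + 69 + \left(-4 - 4\right) 23\right) - 17 = \left(3 - 8 + 69 - 184\right) - 17 = -120 - 17 = -137$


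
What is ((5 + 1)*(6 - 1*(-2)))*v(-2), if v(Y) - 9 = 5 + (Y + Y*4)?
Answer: 192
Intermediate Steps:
v(Y) = 14 + 5*Y (v(Y) = 9 + (5 + (Y + Y*4)) = 9 + (5 + (Y + 4*Y)) = 9 + (5 + 5*Y) = 14 + 5*Y)
((5 + 1)*(6 - 1*(-2)))*v(-2) = ((5 + 1)*(6 - 1*(-2)))*(14 + 5*(-2)) = (6*(6 + 2))*(14 - 10) = (6*8)*4 = 48*4 = 192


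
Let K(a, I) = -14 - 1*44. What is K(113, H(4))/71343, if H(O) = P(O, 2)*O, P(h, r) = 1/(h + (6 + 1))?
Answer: -58/71343 ≈ -0.00081297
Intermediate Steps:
P(h, r) = 1/(7 + h) (P(h, r) = 1/(h + 7) = 1/(7 + h))
H(O) = O/(7 + O)
K(a, I) = -58 (K(a, I) = -14 - 44 = -58)
K(113, H(4))/71343 = -58/71343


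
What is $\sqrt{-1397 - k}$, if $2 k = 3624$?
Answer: $i \sqrt{3209} \approx 56.648 i$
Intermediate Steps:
$k = 1812$ ($k = \frac{1}{2} \cdot 3624 = 1812$)
$\sqrt{-1397 - k} = \sqrt{-1397 - 1812} = \sqrt{-3209} = i \sqrt{3209}$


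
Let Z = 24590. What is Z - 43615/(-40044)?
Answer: 984725575/40044 ≈ 24591.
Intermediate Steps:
Z - 43615/(-40044) = 24590 - 43615/(-40044) = 24590 - 43615*(-1)/40044 = 24590 - 1*(-43615/40044) = 24590 + 43615/40044 = 984725575/40044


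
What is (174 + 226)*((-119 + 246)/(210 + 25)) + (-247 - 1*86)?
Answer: -5491/47 ≈ -116.83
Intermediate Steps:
(174 + 226)*((-119 + 246)/(210 + 25)) + (-247 - 1*86) = 400*(127/235) + (-247 - 86) = 400*(127*(1/235)) - 333 = 400*(127/235) - 333 = 10160/47 - 333 = -5491/47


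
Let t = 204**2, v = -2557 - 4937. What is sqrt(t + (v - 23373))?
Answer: sqrt(10749) ≈ 103.68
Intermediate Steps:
v = -7494
t = 41616
sqrt(t + (v - 23373)) = sqrt(41616 + (-7494 - 23373)) = sqrt(41616 - 30867) = sqrt(10749)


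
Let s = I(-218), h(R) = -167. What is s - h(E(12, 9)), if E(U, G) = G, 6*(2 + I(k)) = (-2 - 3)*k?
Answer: 1040/3 ≈ 346.67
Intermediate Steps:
I(k) = -2 - 5*k/6 (I(k) = -2 + ((-2 - 3)*k)/6 = -2 + (-5*k)/6 = -2 - 5*k/6)
s = 539/3 (s = -2 - 5/6*(-218) = -2 + 545/3 = 539/3 ≈ 179.67)
s - h(E(12, 9)) = 539/3 - 1*(-167) = 539/3 + 167 = 1040/3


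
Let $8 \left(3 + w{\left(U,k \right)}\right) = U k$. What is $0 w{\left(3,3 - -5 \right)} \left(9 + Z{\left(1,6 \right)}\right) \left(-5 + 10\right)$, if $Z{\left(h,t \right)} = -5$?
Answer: $0$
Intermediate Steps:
$w{\left(U,k \right)} = -3 + \frac{U k}{8}$
$0 w{\left(3,3 - -5 \right)} \left(9 + Z{\left(1,6 \right)}\right) \left(-5 + 10\right) = 0 \left(-3 + \frac{1}{8} \cdot 3 \left(3 - -5\right)\right) \left(9 - 5\right) \left(-5 + 10\right) = 0 \left(-3 + \frac{1}{8} \cdot 3 \left(3 + 5\right)\right) 4 \cdot 5 = 0 \left(-3 + \frac{1}{8} \cdot 3 \cdot 8\right) 20 = 0 \left(-3 + 3\right) 20 = 0 \cdot 0 \cdot 20 = 0 \cdot 20 = 0$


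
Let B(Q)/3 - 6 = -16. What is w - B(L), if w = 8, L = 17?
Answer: 38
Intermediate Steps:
B(Q) = -30 (B(Q) = 18 + 3*(-16) = 18 - 48 = -30)
w - B(L) = 8 - 1*(-30) = 8 + 30 = 38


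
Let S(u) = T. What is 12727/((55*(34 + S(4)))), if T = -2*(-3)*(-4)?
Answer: 1157/50 ≈ 23.140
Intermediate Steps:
T = -24 (T = 6*(-4) = -24)
S(u) = -24
12727/((55*(34 + S(4)))) = 12727/((55*(34 - 24))) = 12727/((55*10)) = 12727/550 = 12727*(1/550) = 1157/50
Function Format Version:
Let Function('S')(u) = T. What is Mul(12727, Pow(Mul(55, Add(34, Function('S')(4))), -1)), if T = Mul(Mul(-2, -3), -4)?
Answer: Rational(1157, 50) ≈ 23.140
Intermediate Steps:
T = -24 (T = Mul(6, -4) = -24)
Function('S')(u) = -24
Mul(12727, Pow(Mul(55, Add(34, Function('S')(4))), -1)) = Mul(12727, Pow(Mul(55, Add(34, -24)), -1)) = Mul(12727, Pow(Mul(55, 10), -1)) = Mul(12727, Pow(550, -1)) = Mul(12727, Rational(1, 550)) = Rational(1157, 50)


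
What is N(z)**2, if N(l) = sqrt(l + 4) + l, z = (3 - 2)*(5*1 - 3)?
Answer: (2 + sqrt(6))**2 ≈ 19.798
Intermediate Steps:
z = 2 (z = 1*(5 - 3) = 1*2 = 2)
N(l) = l + sqrt(4 + l) (N(l) = sqrt(4 + l) + l = l + sqrt(4 + l))
N(z)**2 = (2 + sqrt(4 + 2))**2 = (2 + sqrt(6))**2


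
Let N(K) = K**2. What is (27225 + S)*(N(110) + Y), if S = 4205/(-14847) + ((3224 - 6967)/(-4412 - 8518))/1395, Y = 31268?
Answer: 17565952495411027396/14877807525 ≈ 1.1807e+9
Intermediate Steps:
S = -25263828143/89266845150 (S = 4205*(-1/14847) - 3743/(-12930)*(1/1395) = -4205/14847 - 3743*(-1/12930)*(1/1395) = -4205/14847 + (3743/12930)*(1/1395) = -4205/14847 + 3743/18037350 = -25263828143/89266845150 ≈ -0.28301)
(27225 + S)*(N(110) + Y) = (27225 - 25263828143/89266845150)*(110**2 + 31268) = 2430264595380607*(12100 + 31268)/89266845150 = (2430264595380607/89266845150)*43368 = 17565952495411027396/14877807525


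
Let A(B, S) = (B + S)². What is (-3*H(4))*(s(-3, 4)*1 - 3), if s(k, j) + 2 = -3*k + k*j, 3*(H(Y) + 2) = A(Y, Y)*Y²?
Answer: 8144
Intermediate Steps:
H(Y) = -2 + 4*Y⁴/3 (H(Y) = -2 + ((Y + Y)²*Y²)/3 = -2 + ((2*Y)²*Y²)/3 = -2 + ((4*Y²)*Y²)/3 = -2 + (4*Y⁴)/3 = -2 + 4*Y⁴/3)
s(k, j) = -2 - 3*k + j*k (s(k, j) = -2 + (-3*k + k*j) = -2 + (-3*k + j*k) = -2 - 3*k + j*k)
(-3*H(4))*(s(-3, 4)*1 - 3) = (-3*(-2 + (4/3)*4⁴))*((-2 - 3*(-3) + 4*(-3))*1 - 3) = (-3*(-2 + (4/3)*256))*((-2 + 9 - 12)*1 - 3) = (-3*(-2 + 1024/3))*(-5*1 - 3) = (-3*1018/3)*(-5 - 3) = -1018*(-8) = 8144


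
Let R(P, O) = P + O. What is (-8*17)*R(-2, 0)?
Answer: 272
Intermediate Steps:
R(P, O) = O + P
(-8*17)*R(-2, 0) = (-8*17)*(0 - 2) = -136*(-2) = 272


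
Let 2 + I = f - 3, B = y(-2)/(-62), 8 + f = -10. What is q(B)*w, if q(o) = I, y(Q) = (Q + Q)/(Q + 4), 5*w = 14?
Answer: -322/5 ≈ -64.400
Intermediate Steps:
w = 14/5 (w = (⅕)*14 = 14/5 ≈ 2.8000)
f = -18 (f = -8 - 10 = -18)
y(Q) = 2*Q/(4 + Q) (y(Q) = (2*Q)/(4 + Q) = 2*Q/(4 + Q))
B = 1/31 (B = (2*(-2)/(4 - 2))/(-62) = (2*(-2)/2)*(-1/62) = (2*(-2)*(½))*(-1/62) = -2*(-1/62) = 1/31 ≈ 0.032258)
I = -23 (I = -2 + (-18 - 3) = -2 - 21 = -23)
q(o) = -23
q(B)*w = -23*14/5 = -322/5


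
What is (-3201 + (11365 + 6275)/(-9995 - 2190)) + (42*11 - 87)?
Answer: -6890490/2437 ≈ -2827.4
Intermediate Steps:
(-3201 + (11365 + 6275)/(-9995 - 2190)) + (42*11 - 87) = (-3201 + 17640/(-12185)) + (462 - 87) = (-3201 + 17640*(-1/12185)) + 375 = (-3201 - 3528/2437) + 375 = -7804365/2437 + 375 = -6890490/2437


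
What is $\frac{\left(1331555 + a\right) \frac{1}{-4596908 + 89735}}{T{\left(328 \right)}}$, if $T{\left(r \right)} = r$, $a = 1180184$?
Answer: $- \frac{2511739}{1478352744} \approx -0.001699$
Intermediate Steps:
$\frac{\left(1331555 + a\right) \frac{1}{-4596908 + 89735}}{T{\left(328 \right)}} = \frac{\left(1331555 + 1180184\right) \frac{1}{-4596908 + 89735}}{328} = \frac{2511739}{-4507173} \cdot \frac{1}{328} = 2511739 \left(- \frac{1}{4507173}\right) \frac{1}{328} = \left(- \frac{2511739}{4507173}\right) \frac{1}{328} = - \frac{2511739}{1478352744}$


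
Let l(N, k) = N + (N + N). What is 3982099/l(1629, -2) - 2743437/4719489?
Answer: 6260021750264/7688047581 ≈ 814.25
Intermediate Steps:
l(N, k) = 3*N (l(N, k) = N + 2*N = 3*N)
3982099/l(1629, -2) - 2743437/4719489 = 3982099/((3*1629)) - 2743437/4719489 = 3982099/4887 - 2743437*1/4719489 = 3982099*(1/4887) - 914479/1573163 = 3982099/4887 - 914479/1573163 = 6260021750264/7688047581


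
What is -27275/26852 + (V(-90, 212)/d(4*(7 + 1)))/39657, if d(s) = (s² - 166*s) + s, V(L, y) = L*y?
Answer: -3424826935/3372087586 ≈ -1.0156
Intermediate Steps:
d(s) = s² - 165*s
-27275/26852 + (V(-90, 212)/d(4*(7 + 1)))/39657 = -27275/26852 + ((-90*212)/(((4*(7 + 1))*(-165 + 4*(7 + 1)))))/39657 = -27275*1/26852 - 19080*1/(32*(-165 + 4*8))*(1/39657) = -27275/26852 - 19080*1/(32*(-165 + 32))*(1/39657) = -27275/26852 - 19080/(32*(-133))*(1/39657) = -27275/26852 - 19080/(-4256)*(1/39657) = -27275/26852 - 19080*(-1/4256)*(1/39657) = -27275/26852 + (2385/532)*(1/39657) = -27275/26852 + 795/7032508 = -3424826935/3372087586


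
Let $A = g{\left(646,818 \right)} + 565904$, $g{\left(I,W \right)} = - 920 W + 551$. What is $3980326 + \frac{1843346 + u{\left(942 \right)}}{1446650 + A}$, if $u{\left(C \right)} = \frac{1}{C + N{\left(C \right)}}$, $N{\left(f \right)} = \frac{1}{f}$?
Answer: $\frac{4452249072847763782}{1118563513925} \approx 3.9803 \cdot 10^{6}$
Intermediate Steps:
$g{\left(I,W \right)} = 551 - 920 W$
$u{\left(C \right)} = \frac{1}{C + \frac{1}{C}}$
$A = -186105$ ($A = \left(551 - 752560\right) + 565904 = -752009 + 565904 = -186105$)
$3980326 + \frac{1843346 + u{\left(942 \right)}}{1446650 + A} = 3980326 + \frac{1843346 + \frac{942}{1 + 942^{2}}}{1446650 - 186105} = 3980326 + \frac{1843346 + \frac{942}{1 + 887364}}{1260545} = 3980326 + \left(1843346 + \frac{942}{887365}\right) \frac{1}{1260545} = 3980326 + \frac{1635720724232}{887365} \cdot \frac{1}{1260545} = 3980326 + \frac{1635720724232}{1118563513925} = \frac{4452249072847763782}{1118563513925}$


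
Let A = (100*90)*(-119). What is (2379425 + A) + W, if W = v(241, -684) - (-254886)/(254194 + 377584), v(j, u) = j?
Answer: 413393321517/315889 ≈ 1.3087e+6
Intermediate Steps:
W = 76256692/315889 (W = 241 - (-254886)/(254194 + 377584) = 241 - (-254886)/631778 = 241 - 1*(-127443/315889) = 241 + 127443/315889 = 76256692/315889 ≈ 241.40)
A = -1071000 (A = 9000*(-119) = -1071000)
(2379425 + A) + W = (2379425 - 1071000) + 76256692/315889 = 1308425 + 76256692/315889 = 413393321517/315889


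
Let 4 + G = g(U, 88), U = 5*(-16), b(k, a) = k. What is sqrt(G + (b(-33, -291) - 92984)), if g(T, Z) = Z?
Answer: I*sqrt(92933) ≈ 304.85*I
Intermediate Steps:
U = -80
G = 84 (G = -4 + 88 = 84)
sqrt(G + (b(-33, -291) - 92984)) = sqrt(84 + (-33 - 92984)) = sqrt(84 - 93017) = sqrt(-92933) = I*sqrt(92933)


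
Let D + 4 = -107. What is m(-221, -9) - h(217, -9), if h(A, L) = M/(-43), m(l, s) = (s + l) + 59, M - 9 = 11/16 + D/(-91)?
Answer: -10690087/62608 ≈ -170.75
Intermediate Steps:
D = -111 (D = -4 - 107 = -111)
M = 15881/1456 (M = 9 + (11/16 - 111/(-91)) = 9 + (11*(1/16) - 111*(-1/91)) = 9 + (11/16 + 111/91) = 9 + 2777/1456 = 15881/1456 ≈ 10.907)
m(l, s) = 59 + l + s (m(l, s) = (l + s) + 59 = 59 + l + s)
h(A, L) = -15881/62608 (h(A, L) = (15881/1456)/(-43) = (15881/1456)*(-1/43) = -15881/62608)
m(-221, -9) - h(217, -9) = (59 - 221 - 9) - 1*(-15881/62608) = -171 + 15881/62608 = -10690087/62608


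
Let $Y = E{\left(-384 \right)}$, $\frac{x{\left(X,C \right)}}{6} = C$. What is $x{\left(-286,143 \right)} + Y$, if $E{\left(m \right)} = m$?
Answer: $474$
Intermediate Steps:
$x{\left(X,C \right)} = 6 C$
$Y = -384$
$x{\left(-286,143 \right)} + Y = 6 \cdot 143 - 384 = 858 - 384 = 474$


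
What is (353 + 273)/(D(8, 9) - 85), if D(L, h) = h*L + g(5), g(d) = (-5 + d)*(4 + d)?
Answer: -626/13 ≈ -48.154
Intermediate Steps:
D(L, h) = L*h (D(L, h) = h*L + (-20 + 5**2 - 1*5) = L*h + (-20 + 25 - 5) = L*h + 0 = L*h)
(353 + 273)/(D(8, 9) - 85) = (353 + 273)/(8*9 - 85) = 626/(72 - 85) = 626/(-13) = 626*(-1/13) = -626/13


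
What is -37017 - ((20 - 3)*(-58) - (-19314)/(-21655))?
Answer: -780231991/21655 ≈ -36030.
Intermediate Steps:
-37017 - ((20 - 3)*(-58) - (-19314)/(-21655)) = -37017 - (17*(-58) - (-19314)*(-1)/21655) = -37017 - (-986 - 1*19314/21655) = -37017 - (-986 - 19314/21655) = -37017 - 1*(-21371144/21655) = -37017 + 21371144/21655 = -780231991/21655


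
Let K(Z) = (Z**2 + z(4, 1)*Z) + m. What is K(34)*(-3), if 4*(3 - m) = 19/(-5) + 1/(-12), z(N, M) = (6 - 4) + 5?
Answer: -335513/80 ≈ -4193.9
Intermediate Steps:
z(N, M) = 7 (z(N, M) = 2 + 5 = 7)
m = 953/240 (m = 3 - (19/(-5) + 1/(-12))/4 = 3 - (19*(-1/5) + 1*(-1/12))/4 = 3 - (-19/5 - 1/12)/4 = 3 - 1/4*(-233/60) = 3 + 233/240 = 953/240 ≈ 3.9708)
K(Z) = 953/240 + Z**2 + 7*Z (K(Z) = (Z**2 + 7*Z) + 953/240 = 953/240 + Z**2 + 7*Z)
K(34)*(-3) = (953/240 + 34**2 + 7*34)*(-3) = (953/240 + 1156 + 238)*(-3) = (335513/240)*(-3) = -335513/80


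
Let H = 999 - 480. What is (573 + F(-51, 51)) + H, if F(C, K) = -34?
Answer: 1058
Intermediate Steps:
H = 519
(573 + F(-51, 51)) + H = (573 - 34) + 519 = 539 + 519 = 1058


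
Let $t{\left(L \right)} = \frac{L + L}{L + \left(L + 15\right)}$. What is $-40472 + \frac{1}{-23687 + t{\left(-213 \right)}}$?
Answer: $- \frac{131330709281}{3244977} \approx -40472.0$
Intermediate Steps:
$t{\left(L \right)} = \frac{2 L}{15 + 2 L}$ ($t{\left(L \right)} = \frac{2 L}{L + \left(15 + L\right)} = \frac{2 L}{15 + 2 L}$)
$-40472 + \frac{1}{-23687 + t{\left(-213 \right)}} = -40472 + \frac{1}{-23687 + 2 \left(-213\right) \frac{1}{15 + 2 \left(-213\right)}} = -40472 + \frac{1}{-23687 + 2 \left(-213\right) \frac{1}{15 - 426}} = -40472 + \frac{1}{-23687 + 2 \left(-213\right) \frac{1}{-411}} = -40472 + \frac{1}{-23687 + 2 \left(-213\right) \left(- \frac{1}{411}\right)} = -40472 + \frac{1}{-23687 + \frac{142}{137}} = -40472 + \frac{1}{- \frac{3244977}{137}} = -40472 - \frac{137}{3244977} = - \frac{131330709281}{3244977}$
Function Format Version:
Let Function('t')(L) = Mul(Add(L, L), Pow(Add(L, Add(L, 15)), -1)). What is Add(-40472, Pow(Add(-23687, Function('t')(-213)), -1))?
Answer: Rational(-131330709281, 3244977) ≈ -40472.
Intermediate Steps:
Function('t')(L) = Mul(2, L, Pow(Add(15, Mul(2, L)), -1)) (Function('t')(L) = Mul(Mul(2, L), Pow(Add(L, Add(15, L)), -1)) = Mul(Mul(2, L), Pow(Add(15, Mul(2, L)), -1)) = Mul(2, L, Pow(Add(15, Mul(2, L)), -1)))
Add(-40472, Pow(Add(-23687, Function('t')(-213)), -1)) = Add(-40472, Pow(Add(-23687, Mul(2, -213, Pow(Add(15, Mul(2, -213)), -1))), -1)) = Add(-40472, Pow(Add(-23687, Mul(2, -213, Pow(Add(15, -426), -1))), -1)) = Add(-40472, Pow(Add(-23687, Mul(2, -213, Pow(-411, -1))), -1)) = Add(-40472, Pow(Add(-23687, Mul(2, -213, Rational(-1, 411))), -1)) = Add(-40472, Pow(Add(-23687, Rational(142, 137)), -1)) = Add(-40472, Pow(Rational(-3244977, 137), -1)) = Add(-40472, Rational(-137, 3244977)) = Rational(-131330709281, 3244977)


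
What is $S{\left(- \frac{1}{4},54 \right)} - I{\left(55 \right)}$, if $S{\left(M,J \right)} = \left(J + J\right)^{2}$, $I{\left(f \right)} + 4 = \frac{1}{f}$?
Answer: $\frac{641739}{55} \approx 11668.0$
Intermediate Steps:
$I{\left(f \right)} = -4 + \frac{1}{f}$
$S{\left(M,J \right)} = 4 J^{2}$ ($S{\left(M,J \right)} = \left(2 J\right)^{2} = 4 J^{2}$)
$S{\left(- \frac{1}{4},54 \right)} - I{\left(55 \right)} = 4 \cdot 54^{2} - \left(-4 + \frac{1}{55}\right) = 4 \cdot 2916 - \left(-4 + \frac{1}{55}\right) = 11664 - - \frac{219}{55} = 11664 + \frac{219}{55} = \frac{641739}{55}$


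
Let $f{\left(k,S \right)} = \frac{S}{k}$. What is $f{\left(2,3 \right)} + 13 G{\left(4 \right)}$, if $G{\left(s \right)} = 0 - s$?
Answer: $- \frac{101}{2} \approx -50.5$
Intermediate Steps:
$G{\left(s \right)} = - s$
$f{\left(2,3 \right)} + 13 G{\left(4 \right)} = \frac{3}{2} + 13 \left(\left(-1\right) 4\right) = 3 \cdot \frac{1}{2} + 13 \left(-4\right) = \frac{3}{2} - 52 = - \frac{101}{2}$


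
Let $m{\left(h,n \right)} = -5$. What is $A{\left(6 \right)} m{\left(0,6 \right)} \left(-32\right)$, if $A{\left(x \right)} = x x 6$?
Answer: $34560$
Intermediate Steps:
$A{\left(x \right)} = 6 x^{2}$ ($A{\left(x \right)} = x^{2} \cdot 6 = 6 x^{2}$)
$A{\left(6 \right)} m{\left(0,6 \right)} \left(-32\right) = 6 \cdot 6^{2} \left(-5\right) \left(-32\right) = 6 \cdot 36 \left(-5\right) \left(-32\right) = 216 \left(-5\right) \left(-32\right) = \left(-1080\right) \left(-32\right) = 34560$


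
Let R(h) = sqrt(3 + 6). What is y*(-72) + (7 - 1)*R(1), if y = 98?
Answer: -7038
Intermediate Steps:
R(h) = 3 (R(h) = sqrt(9) = 3)
y*(-72) + (7 - 1)*R(1) = 98*(-72) + (7 - 1)*3 = -7056 + 6*3 = -7056 + 18 = -7038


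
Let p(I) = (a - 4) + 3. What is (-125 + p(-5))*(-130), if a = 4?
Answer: 15860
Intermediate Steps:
p(I) = 3 (p(I) = (4 - 4) + 3 = 0 + 3 = 3)
(-125 + p(-5))*(-130) = (-125 + 3)*(-130) = -122*(-130) = 15860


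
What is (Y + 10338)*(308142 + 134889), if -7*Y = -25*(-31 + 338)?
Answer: 35460644271/7 ≈ 5.0658e+9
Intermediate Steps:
Y = 7675/7 (Y = -(-25)*(-31 + 338)/7 = -(-25)*307/7 = -1/7*(-7675) = 7675/7 ≈ 1096.4)
(Y + 10338)*(308142 + 134889) = (7675/7 + 10338)*(308142 + 134889) = (80041/7)*443031 = 35460644271/7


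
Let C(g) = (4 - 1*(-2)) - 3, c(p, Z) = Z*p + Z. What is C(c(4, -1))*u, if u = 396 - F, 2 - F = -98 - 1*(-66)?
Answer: 1086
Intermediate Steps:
F = 34 (F = 2 - (-98 - 1*(-66)) = 2 - (-98 + 66) = 2 - 1*(-32) = 2 + 32 = 34)
c(p, Z) = Z + Z*p
C(g) = 3 (C(g) = (4 + 2) - 3 = 6 - 3 = 3)
u = 362 (u = 396 - 1*34 = 396 - 34 = 362)
C(c(4, -1))*u = 3*362 = 1086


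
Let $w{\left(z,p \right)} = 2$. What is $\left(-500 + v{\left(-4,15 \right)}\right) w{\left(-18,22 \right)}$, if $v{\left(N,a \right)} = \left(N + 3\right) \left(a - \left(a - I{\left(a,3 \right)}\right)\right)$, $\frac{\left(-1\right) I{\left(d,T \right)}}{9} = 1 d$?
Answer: $-730$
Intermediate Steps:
$I{\left(d,T \right)} = - 9 d$ ($I{\left(d,T \right)} = - 9 \cdot 1 d = - 9 d$)
$v{\left(N,a \right)} = - 9 a \left(3 + N\right)$ ($v{\left(N,a \right)} = \left(N + 3\right) \left(a - 10 a\right) = \left(3 + N\right) \left(a - 10 a\right) = \left(3 + N\right) \left(- 9 a\right) = - 9 a \left(3 + N\right)$)
$\left(-500 + v{\left(-4,15 \right)}\right) w{\left(-18,22 \right)} = \left(-500 - 135 \left(3 - 4\right)\right) 2 = \left(-500 - 135 \left(-1\right)\right) 2 = \left(-500 + 135\right) 2 = \left(-365\right) 2 = -730$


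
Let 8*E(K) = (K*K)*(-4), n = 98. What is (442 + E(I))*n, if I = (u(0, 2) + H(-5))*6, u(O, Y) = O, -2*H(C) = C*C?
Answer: -232309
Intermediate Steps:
H(C) = -C²/2 (H(C) = -C*C/2 = -C²/2)
I = -75 (I = (0 - ½*(-5)²)*6 = (0 - ½*25)*6 = (0 - 25/2)*6 = -25/2*6 = -75)
E(K) = -K²/2 (E(K) = ((K*K)*(-4))/8 = (K²*(-4))/8 = (-4*K²)/8 = -K²/2)
(442 + E(I))*n = (442 - ½*(-75)²)*98 = (442 - ½*5625)*98 = (442 - 5625/2)*98 = -4741/2*98 = -232309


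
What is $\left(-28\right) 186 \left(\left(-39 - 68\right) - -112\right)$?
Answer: $-26040$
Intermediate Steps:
$\left(-28\right) 186 \left(\left(-39 - 68\right) - -112\right) = - 5208 \left(-107 + 112\right) = \left(-5208\right) 5 = -26040$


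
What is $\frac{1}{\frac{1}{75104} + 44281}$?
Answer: $\frac{75104}{3325680225} \approx 2.2583 \cdot 10^{-5}$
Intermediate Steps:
$\frac{1}{\frac{1}{75104} + 44281} = \frac{1}{\frac{3325680225}{75104}} = \frac{75104}{3325680225}$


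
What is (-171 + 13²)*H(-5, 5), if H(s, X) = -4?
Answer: 8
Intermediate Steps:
(-171 + 13²)*H(-5, 5) = (-171 + 13²)*(-4) = (-171 + 169)*(-4) = -2*(-4) = 8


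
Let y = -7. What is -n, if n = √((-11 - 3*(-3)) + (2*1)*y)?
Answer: -4*I ≈ -4.0*I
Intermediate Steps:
n = 4*I (n = √((-11 - 3*(-3)) + (2*1)*(-7)) = √((-11 + 9) + 2*(-7)) = √(-2 - 14) = √(-16) = 4*I ≈ 4.0*I)
-n = -4*I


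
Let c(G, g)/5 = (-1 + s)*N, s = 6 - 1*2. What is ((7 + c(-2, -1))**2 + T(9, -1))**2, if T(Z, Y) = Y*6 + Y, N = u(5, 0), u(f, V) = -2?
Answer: 272484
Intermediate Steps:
N = -2
s = 4 (s = 6 - 2 = 4)
c(G, g) = -30 (c(G, g) = 5*((-1 + 4)*(-2)) = 5*(3*(-2)) = 5*(-6) = -30)
T(Z, Y) = 7*Y (T(Z, Y) = 6*Y + Y = 7*Y)
((7 + c(-2, -1))**2 + T(9, -1))**2 = ((7 - 30)**2 + 7*(-1))**2 = ((-23)**2 - 7)**2 = (529 - 7)**2 = 522**2 = 272484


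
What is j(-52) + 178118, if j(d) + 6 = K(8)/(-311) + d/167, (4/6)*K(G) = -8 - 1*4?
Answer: 9250589778/51937 ≈ 1.7811e+5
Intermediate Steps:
K(G) = -18 (K(G) = 3*(-8 - 1*4)/2 = 3*(-8 - 4)/2 = (3/2)*(-12) = -18)
j(d) = -1848/311 + d/167 (j(d) = -6 + (-18/(-311) + d/167) = -6 + (-18*(-1/311) + d*(1/167)) = -6 + (18/311 + d/167) = -1848/311 + d/167)
j(-52) + 178118 = (-1848/311 + (1/167)*(-52)) + 178118 = (-1848/311 - 52/167) + 178118 = -324788/51937 + 178118 = 9250589778/51937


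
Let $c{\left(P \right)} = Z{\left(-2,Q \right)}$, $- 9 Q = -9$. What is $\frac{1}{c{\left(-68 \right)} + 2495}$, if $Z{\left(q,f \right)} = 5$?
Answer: $\frac{1}{2500} \approx 0.0004$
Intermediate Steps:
$Q = 1$ ($Q = \left(- \frac{1}{9}\right) \left(-9\right) = 1$)
$c{\left(P \right)} = 5$
$\frac{1}{c{\left(-68 \right)} + 2495} = \frac{1}{5 + 2495} = \frac{1}{2500}$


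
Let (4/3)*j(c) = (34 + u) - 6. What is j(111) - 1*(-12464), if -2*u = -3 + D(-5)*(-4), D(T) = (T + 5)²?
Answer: 99889/8 ≈ 12486.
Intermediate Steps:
D(T) = (5 + T)²
u = 3/2 (u = -(-3 + (5 - 5)²*(-4))/2 = -(-3 + 0²*(-4))/2 = -(-3 + 0*(-4))/2 = -(-3 + 0)/2 = -½*(-3) = 3/2 ≈ 1.5000)
j(c) = 177/8 (j(c) = 3*((34 + 3/2) - 6)/4 = 3*(71/2 - 6)/4 = (¾)*(59/2) = 177/8)
j(111) - 1*(-12464) = 177/8 - 1*(-12464) = 177/8 + 12464 = 99889/8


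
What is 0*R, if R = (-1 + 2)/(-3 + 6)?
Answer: 0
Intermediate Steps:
R = ⅓ (R = 1/3 = 1*(⅓) = ⅓ ≈ 0.33333)
0*R = 0*(⅓) = 0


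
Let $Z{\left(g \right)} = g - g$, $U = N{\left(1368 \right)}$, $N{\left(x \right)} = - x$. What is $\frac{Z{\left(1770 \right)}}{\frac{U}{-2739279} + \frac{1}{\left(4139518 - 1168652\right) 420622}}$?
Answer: $0$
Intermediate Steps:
$U = -1368$ ($U = \left(-1\right) 1368 = -1368$)
$Z{\left(g \right)} = 0$
$\frac{Z{\left(1770 \right)}}{\frac{U}{-2739279} + \frac{1}{\left(4139518 - 1168652\right) 420622}} = \frac{0}{- \frac{1368}{-2739279} + \frac{1}{\left(4139518 - 1168652\right) 420622}} = \frac{0}{\left(-1368\right) \left(- \frac{1}{2739279}\right) + \frac{1}{2970866} \cdot \frac{1}{420622}} = \frac{0}{\frac{456}{913093} + \frac{1}{2970866} \cdot \frac{1}{420622}} = \frac{0}{\frac{456}{913093} + \frac{1}{1249611598652}} = \frac{0}{\frac{569822889898405}{1141011603447950636}} = 0 \cdot \frac{1141011603447950636}{569822889898405} = 0$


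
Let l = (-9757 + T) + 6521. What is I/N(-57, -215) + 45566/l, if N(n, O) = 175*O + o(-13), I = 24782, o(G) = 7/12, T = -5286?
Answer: -11553518243/1923811673 ≈ -6.0055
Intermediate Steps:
o(G) = 7/12 (o(G) = 7*(1/12) = 7/12)
l = -8522 (l = (-9757 - 5286) + 6521 = -15043 + 6521 = -8522)
N(n, O) = 7/12 + 175*O (N(n, O) = 175*O + 7/12 = 7/12 + 175*O)
I/N(-57, -215) + 45566/l = 24782/(7/12 + 175*(-215)) + 45566/(-8522) = 24782/(7/12 - 37625) + 45566*(-1/8522) = 24782/(-451493/12) - 22783/4261 = 24782*(-12/451493) - 22783/4261 = -297384/451493 - 22783/4261 = -11553518243/1923811673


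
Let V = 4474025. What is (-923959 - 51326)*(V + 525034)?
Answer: -4875507256815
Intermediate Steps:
(-923959 - 51326)*(V + 525034) = (-923959 - 51326)*(4474025 + 525034) = -975285*4999059 = -4875507256815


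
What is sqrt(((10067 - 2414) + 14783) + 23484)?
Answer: 4*sqrt(2870) ≈ 214.29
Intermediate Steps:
sqrt(((10067 - 2414) + 14783) + 23484) = sqrt((7653 + 14783) + 23484) = sqrt(22436 + 23484) = sqrt(45920) = 4*sqrt(2870)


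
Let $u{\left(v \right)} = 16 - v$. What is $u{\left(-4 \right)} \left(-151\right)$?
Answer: $-3020$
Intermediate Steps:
$u{\left(-4 \right)} \left(-151\right) = \left(16 - -4\right) \left(-151\right) = \left(16 + 4\right) \left(-151\right) = 20 \left(-151\right) = -3020$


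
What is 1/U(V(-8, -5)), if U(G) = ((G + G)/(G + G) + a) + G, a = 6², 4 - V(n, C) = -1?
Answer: 1/42 ≈ 0.023810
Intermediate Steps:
V(n, C) = 5 (V(n, C) = 4 - 1*(-1) = 4 + 1 = 5)
a = 36
U(G) = 37 + G (U(G) = ((G + G)/(G + G) + 36) + G = ((2*G)/((2*G)) + 36) + G = ((2*G)*(1/(2*G)) + 36) + G = (1 + 36) + G = 37 + G)
1/U(V(-8, -5)) = 1/(37 + 5) = 1/42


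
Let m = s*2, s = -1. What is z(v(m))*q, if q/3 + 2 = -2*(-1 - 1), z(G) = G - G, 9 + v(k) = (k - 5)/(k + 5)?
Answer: 0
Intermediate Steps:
m = -2 (m = -1*2 = -2)
v(k) = -9 + (-5 + k)/(5 + k) (v(k) = -9 + (k - 5)/(k + 5) = -9 + (-5 + k)/(5 + k))
z(G) = 0
q = 6 (q = -6 + 3*(-2*(-1 - 1)) = -6 + 3*(-2*(-2)) = -6 + 3*4 = -6 + 12 = 6)
z(v(m))*q = 0*6 = 0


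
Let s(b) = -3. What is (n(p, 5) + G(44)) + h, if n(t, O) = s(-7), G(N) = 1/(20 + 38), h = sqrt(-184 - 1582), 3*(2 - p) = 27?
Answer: -173/58 + I*sqrt(1766) ≈ -2.9828 + 42.024*I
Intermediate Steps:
p = -7 (p = 2 - 1/3*27 = 2 - 9 = -7)
h = I*sqrt(1766) (h = sqrt(-1766) = I*sqrt(1766) ≈ 42.024*I)
G(N) = 1/58
n(t, O) = -3
(n(p, 5) + G(44)) + h = (-3 + 1/58) + I*sqrt(1766) = -173/58 + I*sqrt(1766)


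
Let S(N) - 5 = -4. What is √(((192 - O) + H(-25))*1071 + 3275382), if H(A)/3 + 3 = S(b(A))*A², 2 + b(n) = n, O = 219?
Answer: √5244951 ≈ 2290.2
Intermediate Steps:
b(n) = -2 + n
S(N) = 1 (S(N) = 5 - 4 = 1)
H(A) = -9 + 3*A² (H(A) = -9 + 3*(1*A²) = -9 + 3*A²)
√(((192 - O) + H(-25))*1071 + 3275382) = √(((192 - 1*219) + (-9 + 3*(-25)²))*1071 + 3275382) = √(((192 - 219) + (-9 + 3*625))*1071 + 3275382) = √((-27 + (-9 + 1875))*1071 + 3275382) = √((-27 + 1866)*1071 + 3275382) = √(1839*1071 + 3275382) = √(1969569 + 3275382) = √5244951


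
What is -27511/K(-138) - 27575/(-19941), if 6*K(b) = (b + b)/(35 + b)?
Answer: -2456704661/39882 ≈ -61599.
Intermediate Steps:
K(b) = b/(3*(35 + b)) (K(b) = ((b + b)/(35 + b))/6 = ((2*b)/(35 + b))/6 = (2*b/(35 + b))/6 = b/(3*(35 + b)))
-27511/K(-138) - 27575/(-19941) = -27511/((⅓)*(-138)/(35 - 138)) - 27575/(-19941) = -27511/((⅓)*(-138)/(-103)) - 27575*(-1/19941) = -27511/((⅓)*(-138)*(-1/103)) + 27575/19941 = -27511/46/103 + 27575/19941 = -27511*103/46 + 27575/19941 = -2833633/46 + 27575/19941 = -2456704661/39882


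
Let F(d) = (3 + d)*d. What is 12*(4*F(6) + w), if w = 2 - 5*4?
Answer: 2376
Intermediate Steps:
F(d) = d*(3 + d)
w = -18 (w = 2 - 20 = -18)
12*(4*F(6) + w) = 12*(4*(6*(3 + 6)) - 18) = 12*(4*(6*9) - 18) = 12*(4*54 - 18) = 12*(216 - 18) = 12*198 = 2376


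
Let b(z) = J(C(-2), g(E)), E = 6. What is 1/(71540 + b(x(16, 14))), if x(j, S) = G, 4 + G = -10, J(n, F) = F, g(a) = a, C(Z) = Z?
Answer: 1/71546 ≈ 1.3977e-5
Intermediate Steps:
G = -14 (G = -4 - 10 = -14)
x(j, S) = -14
b(z) = 6
1/(71540 + b(x(16, 14))) = 1/(71540 + 6) = 1/71546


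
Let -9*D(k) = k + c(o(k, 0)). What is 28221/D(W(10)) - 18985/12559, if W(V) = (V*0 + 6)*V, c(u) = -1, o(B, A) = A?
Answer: -3190967966/740981 ≈ -4306.4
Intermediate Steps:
W(V) = 6*V (W(V) = (0 + 6)*V = 6*V)
D(k) = ⅑ - k/9 (D(k) = -(k - 1)/9 = -(-1 + k)/9 = ⅑ - k/9)
28221/D(W(10)) - 18985/12559 = 28221/(⅑ - 2*10/3) - 18985/12559 = 28221/(⅑ - ⅑*60) - 18985*1/12559 = 28221/(⅑ - 20/3) - 18985/12559 = 28221/(-59/9) - 18985/12559 = 28221*(-9/59) - 18985/12559 = -253989/59 - 18985/12559 = -3190967966/740981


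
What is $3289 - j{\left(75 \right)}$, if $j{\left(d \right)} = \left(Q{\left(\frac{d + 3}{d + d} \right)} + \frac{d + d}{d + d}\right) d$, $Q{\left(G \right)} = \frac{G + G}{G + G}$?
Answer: $3139$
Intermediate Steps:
$Q{\left(G \right)} = 1$ ($Q{\left(G \right)} = \frac{2 G}{2 G} = 2 G \frac{1}{2 G} = 1$)
$j{\left(d \right)} = 2 d$ ($j{\left(d \right)} = \left(1 + \frac{d + d}{d + d}\right) d = \left(1 + \frac{2 d}{2 d}\right) d = \left(1 + 2 d \frac{1}{2 d}\right) d = \left(1 + 1\right) d = 2 d$)
$3289 - j{\left(75 \right)} = 3289 - 2 \cdot 75 = 3289 - 150 = 3139$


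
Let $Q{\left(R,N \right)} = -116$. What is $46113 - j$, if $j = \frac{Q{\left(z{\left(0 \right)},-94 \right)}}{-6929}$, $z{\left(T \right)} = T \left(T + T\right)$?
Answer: $\frac{319516861}{6929} \approx 46113.0$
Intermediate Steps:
$z{\left(T \right)} = 2 T^{2}$ ($z{\left(T \right)} = T 2 T = 2 T^{2}$)
$j = \frac{116}{6929}$ ($j = - \frac{116}{-6929} = \left(-116\right) \left(- \frac{1}{6929}\right) = \frac{116}{6929} \approx 0.016741$)
$46113 - j = 46113 - \frac{116}{6929} = \frac{319516861}{6929}$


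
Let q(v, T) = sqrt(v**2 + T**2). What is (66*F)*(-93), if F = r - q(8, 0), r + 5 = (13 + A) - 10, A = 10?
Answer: 0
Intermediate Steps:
q(v, T) = sqrt(T**2 + v**2)
r = 8 (r = -5 + ((13 + 10) - 10) = -5 + (23 - 10) = -5 + 13 = 8)
F = 0 (F = 8 - sqrt(0**2 + 8**2) = 8 - sqrt(0 + 64) = 8 - sqrt(64) = 8 - 1*8 = 8 - 8 = 0)
(66*F)*(-93) = (66*0)*(-93) = 0*(-93) = 0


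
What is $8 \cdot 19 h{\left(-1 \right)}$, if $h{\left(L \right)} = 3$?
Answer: $456$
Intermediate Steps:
$8 \cdot 19 h{\left(-1 \right)} = 8 \cdot 19 \cdot 3 = 152 \cdot 3 = 456$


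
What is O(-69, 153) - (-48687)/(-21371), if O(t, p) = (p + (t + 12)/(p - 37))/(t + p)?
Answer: -4587227/9916144 ≈ -0.46260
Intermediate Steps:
O(t, p) = (p + (12 + t)/(-37 + p))/(p + t)
O(-69, 153) - (-48687)/(-21371) = (12 - 69 + 153**2 - 37*153)/(153**2 - 37*153 - 37*(-69) + 153*(-69)) - (-48687)/(-21371) = (12 - 69 + 23409 - 5661)/(23409 - 5661 + 2553 - 10557) - (-48687)*(-1)/21371 = 17691/9744 - 1*48687/21371 = (1/9744)*17691 - 48687/21371 = 5897/3248 - 48687/21371 = -4587227/9916144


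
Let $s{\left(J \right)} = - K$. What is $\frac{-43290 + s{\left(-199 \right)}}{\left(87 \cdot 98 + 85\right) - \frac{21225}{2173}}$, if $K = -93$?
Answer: $- \frac{93867081}{18690478} \approx -5.0222$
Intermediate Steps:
$s{\left(J \right)} = 93$ ($s{\left(J \right)} = \left(-1\right) \left(-93\right) = 93$)
$\frac{-43290 + s{\left(-199 \right)}}{\left(87 \cdot 98 + 85\right) - \frac{21225}{2173}} = \frac{-43290 + 93}{\left(87 \cdot 98 + 85\right) - \frac{21225}{2173}} = - \frac{43197}{\left(8526 + 85\right) - \frac{21225}{2173}} = - \frac{43197}{8611 - \frac{21225}{2173}} = - \frac{43197}{\frac{18690478}{2173}} = \left(-43197\right) \frac{2173}{18690478} = - \frac{93867081}{18690478}$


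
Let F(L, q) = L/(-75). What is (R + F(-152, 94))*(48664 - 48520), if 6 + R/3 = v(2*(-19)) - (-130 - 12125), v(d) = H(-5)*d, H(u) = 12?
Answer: 127371696/25 ≈ 5.0949e+6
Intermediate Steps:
F(L, q) = -L/75 (F(L, q) = L*(-1/75) = -L/75)
v(d) = 12*d
R = 35379 (R = -18 + 3*(12*(2*(-19)) - (-130 - 12125)) = -18 + 3*(12*(-38) - 1*(-12255)) = -18 + 3*(-456 + 12255) = -18 + 3*11799 = -18 + 35397 = 35379)
(R + F(-152, 94))*(48664 - 48520) = (35379 - 1/75*(-152))*(48664 - 48520) = (35379 + 152/75)*144 = (2653577/75)*144 = 127371696/25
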